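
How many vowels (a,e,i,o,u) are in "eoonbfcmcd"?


Input: eoonbfcmcd
Checking each character:
  'e' at position 0: vowel (running total: 1)
  'o' at position 1: vowel (running total: 2)
  'o' at position 2: vowel (running total: 3)
  'n' at position 3: consonant
  'b' at position 4: consonant
  'f' at position 5: consonant
  'c' at position 6: consonant
  'm' at position 7: consonant
  'c' at position 8: consonant
  'd' at position 9: consonant
Total vowels: 3

3


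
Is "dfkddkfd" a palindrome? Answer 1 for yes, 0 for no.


Input: dfkddkfd
Reversed: dfkddkfd
  Compare pos 0 ('d') with pos 7 ('d'): match
  Compare pos 1 ('f') with pos 6 ('f'): match
  Compare pos 2 ('k') with pos 5 ('k'): match
  Compare pos 3 ('d') with pos 4 ('d'): match
Result: palindrome

1


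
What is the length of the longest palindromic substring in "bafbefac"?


Input: "bafbefac"
Checking substrings for palindromes:
  No multi-char palindromic substrings found
Longest palindromic substring: "b" with length 1

1


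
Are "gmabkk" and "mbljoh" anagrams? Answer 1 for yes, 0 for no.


Strings: "gmabkk", "mbljoh"
Sorted first:  abgkkm
Sorted second: bhjlmo
Differ at position 0: 'a' vs 'b' => not anagrams

0


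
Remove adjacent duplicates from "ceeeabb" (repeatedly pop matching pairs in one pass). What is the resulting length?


Input: ceeeabb
Stack-based adjacent duplicate removal:
  Read 'c': push. Stack: c
  Read 'e': push. Stack: ce
  Read 'e': matches stack top 'e' => pop. Stack: c
  Read 'e': push. Stack: ce
  Read 'a': push. Stack: cea
  Read 'b': push. Stack: ceab
  Read 'b': matches stack top 'b' => pop. Stack: cea
Final stack: "cea" (length 3)

3


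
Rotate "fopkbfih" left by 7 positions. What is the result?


Input: "fopkbfih", rotate left by 7
First 7 characters: "fopkbfi"
Remaining characters: "h"
Concatenate remaining + first: "h" + "fopkbfi" = "hfopkbfi"

hfopkbfi


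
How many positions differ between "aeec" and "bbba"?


Comparing "aeec" and "bbba" position by position:
  Position 0: 'a' vs 'b' => DIFFER
  Position 1: 'e' vs 'b' => DIFFER
  Position 2: 'e' vs 'b' => DIFFER
  Position 3: 'c' vs 'a' => DIFFER
Positions that differ: 4

4


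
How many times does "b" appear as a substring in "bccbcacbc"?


Searching for "b" in "bccbcacbc"
Scanning each position:
  Position 0: "b" => MATCH
  Position 1: "c" => no
  Position 2: "c" => no
  Position 3: "b" => MATCH
  Position 4: "c" => no
  Position 5: "a" => no
  Position 6: "c" => no
  Position 7: "b" => MATCH
  Position 8: "c" => no
Total occurrences: 3

3


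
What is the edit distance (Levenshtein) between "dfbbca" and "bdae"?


Computing edit distance: "dfbbca" -> "bdae"
DP table:
           b    d    a    e
      0    1    2    3    4
  d   1    1    1    2    3
  f   2    2    2    2    3
  b   3    2    3    3    3
  b   4    3    3    4    4
  c   5    4    4    4    5
  a   6    5    5    4    5
Edit distance = dp[6][4] = 5

5


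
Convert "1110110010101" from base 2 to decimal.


Input: "1110110010101" in base 2
Positional expansion:
  Digit '1' (value 1) x 2^12 = 4096
  Digit '1' (value 1) x 2^11 = 2048
  Digit '1' (value 1) x 2^10 = 1024
  Digit '0' (value 0) x 2^9 = 0
  Digit '1' (value 1) x 2^8 = 256
  Digit '1' (value 1) x 2^7 = 128
  Digit '0' (value 0) x 2^6 = 0
  Digit '0' (value 0) x 2^5 = 0
  Digit '1' (value 1) x 2^4 = 16
  Digit '0' (value 0) x 2^3 = 0
  Digit '1' (value 1) x 2^2 = 4
  Digit '0' (value 0) x 2^1 = 0
  Digit '1' (value 1) x 2^0 = 1
Sum = 7573

7573


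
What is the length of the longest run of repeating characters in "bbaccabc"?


Input: "bbaccabc"
Scanning for longest run:
  Position 1 ('b'): continues run of 'b', length=2
  Position 2 ('a'): new char, reset run to 1
  Position 3 ('c'): new char, reset run to 1
  Position 4 ('c'): continues run of 'c', length=2
  Position 5 ('a'): new char, reset run to 1
  Position 6 ('b'): new char, reset run to 1
  Position 7 ('c'): new char, reset run to 1
Longest run: 'b' with length 2

2


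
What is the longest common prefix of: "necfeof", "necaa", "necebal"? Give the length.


Words: necfeof, necaa, necebal
  Position 0: all 'n' => match
  Position 1: all 'e' => match
  Position 2: all 'c' => match
  Position 3: ('f', 'a', 'e') => mismatch, stop
LCP = "nec" (length 3)

3


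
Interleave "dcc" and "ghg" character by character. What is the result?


Interleaving "dcc" and "ghg":
  Position 0: 'd' from first, 'g' from second => "dg"
  Position 1: 'c' from first, 'h' from second => "ch"
  Position 2: 'c' from first, 'g' from second => "cg"
Result: dgchcg

dgchcg


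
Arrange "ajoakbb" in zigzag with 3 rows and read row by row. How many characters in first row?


Zigzag "ajoakbb" into 3 rows:
Placing characters:
  'a' => row 0
  'j' => row 1
  'o' => row 2
  'a' => row 1
  'k' => row 0
  'b' => row 1
  'b' => row 2
Rows:
  Row 0: "ak"
  Row 1: "jab"
  Row 2: "ob"
First row length: 2

2


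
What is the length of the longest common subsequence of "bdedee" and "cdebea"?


LCS of "bdedee" and "cdebea"
DP table:
           c    d    e    b    e    a
      0    0    0    0    0    0    0
  b   0    0    0    0    1    1    1
  d   0    0    1    1    1    1    1
  e   0    0    1    2    2    2    2
  d   0    0    1    2    2    2    2
  e   0    0    1    2    2    3    3
  e   0    0    1    2    2    3    3
LCS length = dp[6][6] = 3

3


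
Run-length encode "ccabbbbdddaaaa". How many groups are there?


Input: ccabbbbdddaaaa
Scanning for consecutive runs:
  Group 1: 'c' x 2 (positions 0-1)
  Group 2: 'a' x 1 (positions 2-2)
  Group 3: 'b' x 4 (positions 3-6)
  Group 4: 'd' x 3 (positions 7-9)
  Group 5: 'a' x 4 (positions 10-13)
Total groups: 5

5


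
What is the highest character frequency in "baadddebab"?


Input: baadddebab
Character counts:
  'a': 3
  'b': 3
  'd': 3
  'e': 1
Maximum frequency: 3

3


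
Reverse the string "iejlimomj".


Input: iejlimomj
Reading characters right to left:
  Position 8: 'j'
  Position 7: 'm'
  Position 6: 'o'
  Position 5: 'm'
  Position 4: 'i'
  Position 3: 'l'
  Position 2: 'j'
  Position 1: 'e'
  Position 0: 'i'
Reversed: jmomiljei

jmomiljei


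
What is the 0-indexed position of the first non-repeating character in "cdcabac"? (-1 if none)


Input: cdcabac
Character frequencies:
  'a': 2
  'b': 1
  'c': 3
  'd': 1
Scanning left to right for freq == 1:
  Position 0 ('c'): freq=3, skip
  Position 1 ('d'): unique! => answer = 1

1


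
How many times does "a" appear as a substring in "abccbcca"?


Searching for "a" in "abccbcca"
Scanning each position:
  Position 0: "a" => MATCH
  Position 1: "b" => no
  Position 2: "c" => no
  Position 3: "c" => no
  Position 4: "b" => no
  Position 5: "c" => no
  Position 6: "c" => no
  Position 7: "a" => MATCH
Total occurrences: 2

2


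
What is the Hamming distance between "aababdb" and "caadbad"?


Comparing "aababdb" and "caadbad" position by position:
  Position 0: 'a' vs 'c' => differ
  Position 1: 'a' vs 'a' => same
  Position 2: 'b' vs 'a' => differ
  Position 3: 'a' vs 'd' => differ
  Position 4: 'b' vs 'b' => same
  Position 5: 'd' vs 'a' => differ
  Position 6: 'b' vs 'd' => differ
Total differences (Hamming distance): 5

5


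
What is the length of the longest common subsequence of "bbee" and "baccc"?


LCS of "bbee" and "baccc"
DP table:
           b    a    c    c    c
      0    0    0    0    0    0
  b   0    1    1    1    1    1
  b   0    1    1    1    1    1
  e   0    1    1    1    1    1
  e   0    1    1    1    1    1
LCS length = dp[4][5] = 1

1


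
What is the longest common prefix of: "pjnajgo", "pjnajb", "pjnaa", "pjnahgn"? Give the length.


Words: pjnajgo, pjnajb, pjnaa, pjnahgn
  Position 0: all 'p' => match
  Position 1: all 'j' => match
  Position 2: all 'n' => match
  Position 3: all 'a' => match
  Position 4: ('j', 'j', 'a', 'h') => mismatch, stop
LCP = "pjna" (length 4)

4


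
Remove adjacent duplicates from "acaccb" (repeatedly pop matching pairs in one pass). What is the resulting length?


Input: acaccb
Stack-based adjacent duplicate removal:
  Read 'a': push. Stack: a
  Read 'c': push. Stack: ac
  Read 'a': push. Stack: aca
  Read 'c': push. Stack: acac
  Read 'c': matches stack top 'c' => pop. Stack: aca
  Read 'b': push. Stack: acab
Final stack: "acab" (length 4)

4


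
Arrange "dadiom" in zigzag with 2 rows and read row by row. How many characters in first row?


Zigzag "dadiom" into 2 rows:
Placing characters:
  'd' => row 0
  'a' => row 1
  'd' => row 0
  'i' => row 1
  'o' => row 0
  'm' => row 1
Rows:
  Row 0: "ddo"
  Row 1: "aim"
First row length: 3

3


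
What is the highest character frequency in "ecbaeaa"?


Input: ecbaeaa
Character counts:
  'a': 3
  'b': 1
  'c': 1
  'e': 2
Maximum frequency: 3

3


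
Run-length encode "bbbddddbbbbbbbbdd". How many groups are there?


Input: bbbddddbbbbbbbbdd
Scanning for consecutive runs:
  Group 1: 'b' x 3 (positions 0-2)
  Group 2: 'd' x 4 (positions 3-6)
  Group 3: 'b' x 8 (positions 7-14)
  Group 4: 'd' x 2 (positions 15-16)
Total groups: 4

4


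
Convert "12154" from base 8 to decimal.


Input: "12154" in base 8
Positional expansion:
  Digit '1' (value 1) x 8^4 = 4096
  Digit '2' (value 2) x 8^3 = 1024
  Digit '1' (value 1) x 8^2 = 64
  Digit '5' (value 5) x 8^1 = 40
  Digit '4' (value 4) x 8^0 = 4
Sum = 5228

5228


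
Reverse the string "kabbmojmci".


Input: kabbmojmci
Reading characters right to left:
  Position 9: 'i'
  Position 8: 'c'
  Position 7: 'm'
  Position 6: 'j'
  Position 5: 'o'
  Position 4: 'm'
  Position 3: 'b'
  Position 2: 'b'
  Position 1: 'a'
  Position 0: 'k'
Reversed: icmjombbak

icmjombbak


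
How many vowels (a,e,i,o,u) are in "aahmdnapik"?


Input: aahmdnapik
Checking each character:
  'a' at position 0: vowel (running total: 1)
  'a' at position 1: vowel (running total: 2)
  'h' at position 2: consonant
  'm' at position 3: consonant
  'd' at position 4: consonant
  'n' at position 5: consonant
  'a' at position 6: vowel (running total: 3)
  'p' at position 7: consonant
  'i' at position 8: vowel (running total: 4)
  'k' at position 9: consonant
Total vowels: 4

4


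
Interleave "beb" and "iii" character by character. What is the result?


Interleaving "beb" and "iii":
  Position 0: 'b' from first, 'i' from second => "bi"
  Position 1: 'e' from first, 'i' from second => "ei"
  Position 2: 'b' from first, 'i' from second => "bi"
Result: bieibi

bieibi


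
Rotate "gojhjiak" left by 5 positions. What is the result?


Input: "gojhjiak", rotate left by 5
First 5 characters: "gojhj"
Remaining characters: "iak"
Concatenate remaining + first: "iak" + "gojhj" = "iakgojhj"

iakgojhj


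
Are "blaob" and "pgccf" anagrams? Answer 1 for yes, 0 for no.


Strings: "blaob", "pgccf"
Sorted first:  abblo
Sorted second: ccfgp
Differ at position 0: 'a' vs 'c' => not anagrams

0


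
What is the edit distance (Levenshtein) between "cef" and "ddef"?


Computing edit distance: "cef" -> "ddef"
DP table:
           d    d    e    f
      0    1    2    3    4
  c   1    1    2    3    4
  e   2    2    2    2    3
  f   3    3    3    3    2
Edit distance = dp[3][4] = 2

2


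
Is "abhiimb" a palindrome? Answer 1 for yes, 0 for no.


Input: abhiimb
Reversed: bmiihba
  Compare pos 0 ('a') with pos 6 ('b'): MISMATCH
  Compare pos 1 ('b') with pos 5 ('m'): MISMATCH
  Compare pos 2 ('h') with pos 4 ('i'): MISMATCH
Result: not a palindrome

0


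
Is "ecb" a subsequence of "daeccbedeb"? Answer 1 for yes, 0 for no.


Check if "ecb" is a subsequence of "daeccbedeb"
Greedy scan:
  Position 0 ('d'): no match needed
  Position 1 ('a'): no match needed
  Position 2 ('e'): matches sub[0] = 'e'
  Position 3 ('c'): matches sub[1] = 'c'
  Position 4 ('c'): no match needed
  Position 5 ('b'): matches sub[2] = 'b'
  Position 6 ('e'): no match needed
  Position 7 ('d'): no match needed
  Position 8 ('e'): no match needed
  Position 9 ('b'): no match needed
All 3 characters matched => is a subsequence

1


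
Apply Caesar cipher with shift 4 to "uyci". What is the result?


Caesar cipher: shift "uyci" by 4
  'u' (pos 20) + 4 = pos 24 = 'y'
  'y' (pos 24) + 4 = pos 2 = 'c'
  'c' (pos 2) + 4 = pos 6 = 'g'
  'i' (pos 8) + 4 = pos 12 = 'm'
Result: ycgm

ycgm


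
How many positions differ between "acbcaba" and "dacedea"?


Comparing "acbcaba" and "dacedea" position by position:
  Position 0: 'a' vs 'd' => DIFFER
  Position 1: 'c' vs 'a' => DIFFER
  Position 2: 'b' vs 'c' => DIFFER
  Position 3: 'c' vs 'e' => DIFFER
  Position 4: 'a' vs 'd' => DIFFER
  Position 5: 'b' vs 'e' => DIFFER
  Position 6: 'a' vs 'a' => same
Positions that differ: 6

6


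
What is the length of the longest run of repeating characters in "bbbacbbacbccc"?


Input: "bbbacbbacbccc"
Scanning for longest run:
  Position 1 ('b'): continues run of 'b', length=2
  Position 2 ('b'): continues run of 'b', length=3
  Position 3 ('a'): new char, reset run to 1
  Position 4 ('c'): new char, reset run to 1
  Position 5 ('b'): new char, reset run to 1
  Position 6 ('b'): continues run of 'b', length=2
  Position 7 ('a'): new char, reset run to 1
  Position 8 ('c'): new char, reset run to 1
  Position 9 ('b'): new char, reset run to 1
  Position 10 ('c'): new char, reset run to 1
  Position 11 ('c'): continues run of 'c', length=2
  Position 12 ('c'): continues run of 'c', length=3
Longest run: 'b' with length 3

3


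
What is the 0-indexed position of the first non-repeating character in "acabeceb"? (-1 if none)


Input: acabeceb
Character frequencies:
  'a': 2
  'b': 2
  'c': 2
  'e': 2
Scanning left to right for freq == 1:
  Position 0 ('a'): freq=2, skip
  Position 1 ('c'): freq=2, skip
  Position 2 ('a'): freq=2, skip
  Position 3 ('b'): freq=2, skip
  Position 4 ('e'): freq=2, skip
  Position 5 ('c'): freq=2, skip
  Position 6 ('e'): freq=2, skip
  Position 7 ('b'): freq=2, skip
  No unique character found => answer = -1

-1


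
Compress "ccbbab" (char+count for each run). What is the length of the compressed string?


Input: ccbbab
Runs:
  'c' x 2 => "c2"
  'b' x 2 => "b2"
  'a' x 1 => "a1"
  'b' x 1 => "b1"
Compressed: "c2b2a1b1"
Compressed length: 8

8


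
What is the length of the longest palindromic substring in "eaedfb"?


Input: "eaedfb"
Checking substrings for palindromes:
  [0:3] "eae" (len 3) => palindrome
Longest palindromic substring: "eae" with length 3

3


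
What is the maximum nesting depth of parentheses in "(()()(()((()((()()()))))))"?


Input: "(()()(()((()((()()()))))))"
Tracking depth:
  Position 0 '(': depth becomes 1
  Position 1 '(': depth becomes 2
  Position 2 ')': depth becomes 1
  Position 3 '(': depth becomes 2
  Position 4 ')': depth becomes 1
  Position 5 '(': depth becomes 2
  Position 6 '(': depth becomes 3
  Position 7 ')': depth becomes 2
  Position 8 '(': depth becomes 3
  Position 9 '(': depth becomes 4
  Position 10 '(': depth becomes 5
  Position 11 ')': depth becomes 4
  Position 12 '(': depth becomes 5
  Position 13 '(': depth becomes 6
  Position 14 '(': depth becomes 7
  Position 15 ')': depth becomes 6
  Position 16 '(': depth becomes 7
  Position 17 ')': depth becomes 6
  Position 18 '(': depth becomes 7
  Position 19 ')': depth becomes 6
  Position 20 ')': depth becomes 5
  Position 21 ')': depth becomes 4
  Position 22 ')': depth becomes 3
  Position 23 ')': depth becomes 2
  Position 24 ')': depth becomes 1
  Position 25 ')': depth becomes 0
Maximum depth reached: 7

7


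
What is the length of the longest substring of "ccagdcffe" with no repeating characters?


Input: "ccagdcffe"
Sliding window (track last position of each char):
  Position 0 ('c'): window [0,0] length 1 -- new best
  Position 1 ('c'): repeat (last at 0), move window start to 1
  Position 1 ('c'): window [1,1] length 1
  Position 2 ('a'): window [1,2] length 2 -- new best
  Position 3 ('g'): window [1,3] length 3 -- new best
  Position 4 ('d'): window [1,4] length 4 -- new best
  Position 5 ('c'): repeat (last at 1), move window start to 2
  Position 5 ('c'): window [2,5] length 4
  Position 6 ('f'): window [2,6] length 5 -- new best
  Position 7 ('f'): repeat (last at 6), move window start to 7
  Position 7 ('f'): window [7,7] length 1
  Position 8 ('e'): window [7,8] length 2
Longest substring with no repeats: "agdcf" with length 5

5


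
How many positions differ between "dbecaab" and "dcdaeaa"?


Comparing "dbecaab" and "dcdaeaa" position by position:
  Position 0: 'd' vs 'd' => same
  Position 1: 'b' vs 'c' => DIFFER
  Position 2: 'e' vs 'd' => DIFFER
  Position 3: 'c' vs 'a' => DIFFER
  Position 4: 'a' vs 'e' => DIFFER
  Position 5: 'a' vs 'a' => same
  Position 6: 'b' vs 'a' => DIFFER
Positions that differ: 5

5


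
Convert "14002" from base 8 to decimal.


Input: "14002" in base 8
Positional expansion:
  Digit '1' (value 1) x 8^4 = 4096
  Digit '4' (value 4) x 8^3 = 2048
  Digit '0' (value 0) x 8^2 = 0
  Digit '0' (value 0) x 8^1 = 0
  Digit '2' (value 2) x 8^0 = 2
Sum = 6146

6146


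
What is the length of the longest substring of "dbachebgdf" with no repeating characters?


Input: "dbachebgdf"
Sliding window (track last position of each char):
  Position 0 ('d'): window [0,0] length 1 -- new best
  Position 1 ('b'): window [0,1] length 2 -- new best
  Position 2 ('a'): window [0,2] length 3 -- new best
  Position 3 ('c'): window [0,3] length 4 -- new best
  Position 4 ('h'): window [0,4] length 5 -- new best
  Position 5 ('e'): window [0,5] length 6 -- new best
  Position 6 ('b'): repeat (last at 1), move window start to 2
  Position 6 ('b'): window [2,6] length 5
  Position 7 ('g'): window [2,7] length 6
  Position 8 ('d'): window [2,8] length 7 -- new best
  Position 9 ('f'): window [2,9] length 8 -- new best
Longest substring with no repeats: "achebgdf" with length 8

8


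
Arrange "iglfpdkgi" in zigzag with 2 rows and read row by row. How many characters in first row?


Zigzag "iglfpdkgi" into 2 rows:
Placing characters:
  'i' => row 0
  'g' => row 1
  'l' => row 0
  'f' => row 1
  'p' => row 0
  'd' => row 1
  'k' => row 0
  'g' => row 1
  'i' => row 0
Rows:
  Row 0: "ilpki"
  Row 1: "gfdg"
First row length: 5

5


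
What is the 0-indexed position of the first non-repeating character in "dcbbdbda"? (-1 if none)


Input: dcbbdbda
Character frequencies:
  'a': 1
  'b': 3
  'c': 1
  'd': 3
Scanning left to right for freq == 1:
  Position 0 ('d'): freq=3, skip
  Position 1 ('c'): unique! => answer = 1

1


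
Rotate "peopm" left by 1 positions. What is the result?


Input: "peopm", rotate left by 1
First 1 characters: "p"
Remaining characters: "eopm"
Concatenate remaining + first: "eopm" + "p" = "eopmp"

eopmp


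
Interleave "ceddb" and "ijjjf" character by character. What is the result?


Interleaving "ceddb" and "ijjjf":
  Position 0: 'c' from first, 'i' from second => "ci"
  Position 1: 'e' from first, 'j' from second => "ej"
  Position 2: 'd' from first, 'j' from second => "dj"
  Position 3: 'd' from first, 'j' from second => "dj"
  Position 4: 'b' from first, 'f' from second => "bf"
Result: ciejdjdjbf

ciejdjdjbf


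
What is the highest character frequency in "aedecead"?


Input: aedecead
Character counts:
  'a': 2
  'c': 1
  'd': 2
  'e': 3
Maximum frequency: 3

3


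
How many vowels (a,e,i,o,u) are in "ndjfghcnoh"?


Input: ndjfghcnoh
Checking each character:
  'n' at position 0: consonant
  'd' at position 1: consonant
  'j' at position 2: consonant
  'f' at position 3: consonant
  'g' at position 4: consonant
  'h' at position 5: consonant
  'c' at position 6: consonant
  'n' at position 7: consonant
  'o' at position 8: vowel (running total: 1)
  'h' at position 9: consonant
Total vowels: 1

1


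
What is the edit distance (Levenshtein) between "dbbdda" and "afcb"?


Computing edit distance: "dbbdda" -> "afcb"
DP table:
           a    f    c    b
      0    1    2    3    4
  d   1    1    2    3    4
  b   2    2    2    3    3
  b   3    3    3    3    3
  d   4    4    4    4    4
  d   5    5    5    5    5
  a   6    5    6    6    6
Edit distance = dp[6][4] = 6

6


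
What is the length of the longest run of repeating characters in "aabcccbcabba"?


Input: "aabcccbcabba"
Scanning for longest run:
  Position 1 ('a'): continues run of 'a', length=2
  Position 2 ('b'): new char, reset run to 1
  Position 3 ('c'): new char, reset run to 1
  Position 4 ('c'): continues run of 'c', length=2
  Position 5 ('c'): continues run of 'c', length=3
  Position 6 ('b'): new char, reset run to 1
  Position 7 ('c'): new char, reset run to 1
  Position 8 ('a'): new char, reset run to 1
  Position 9 ('b'): new char, reset run to 1
  Position 10 ('b'): continues run of 'b', length=2
  Position 11 ('a'): new char, reset run to 1
Longest run: 'c' with length 3

3


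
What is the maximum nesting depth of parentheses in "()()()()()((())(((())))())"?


Input: "()()()()()((())(((())))())"
Tracking depth:
  Position 0 '(': depth becomes 1
  Position 1 ')': depth becomes 0
  Position 2 '(': depth becomes 1
  Position 3 ')': depth becomes 0
  Position 4 '(': depth becomes 1
  Position 5 ')': depth becomes 0
  Position 6 '(': depth becomes 1
  Position 7 ')': depth becomes 0
  Position 8 '(': depth becomes 1
  Position 9 ')': depth becomes 0
  Position 10 '(': depth becomes 1
  Position 11 '(': depth becomes 2
  Position 12 '(': depth becomes 3
  Position 13 ')': depth becomes 2
  Position 14 ')': depth becomes 1
  Position 15 '(': depth becomes 2
  Position 16 '(': depth becomes 3
  Position 17 '(': depth becomes 4
  Position 18 '(': depth becomes 5
  Position 19 ')': depth becomes 4
  Position 20 ')': depth becomes 3
  Position 21 ')': depth becomes 2
  Position 22 ')': depth becomes 1
  Position 23 '(': depth becomes 2
  Position 24 ')': depth becomes 1
  Position 25 ')': depth becomes 0
Maximum depth reached: 5

5


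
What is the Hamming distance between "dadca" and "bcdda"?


Comparing "dadca" and "bcdda" position by position:
  Position 0: 'd' vs 'b' => differ
  Position 1: 'a' vs 'c' => differ
  Position 2: 'd' vs 'd' => same
  Position 3: 'c' vs 'd' => differ
  Position 4: 'a' vs 'a' => same
Total differences (Hamming distance): 3

3


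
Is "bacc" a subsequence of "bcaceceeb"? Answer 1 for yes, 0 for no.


Check if "bacc" is a subsequence of "bcaceceeb"
Greedy scan:
  Position 0 ('b'): matches sub[0] = 'b'
  Position 1 ('c'): no match needed
  Position 2 ('a'): matches sub[1] = 'a'
  Position 3 ('c'): matches sub[2] = 'c'
  Position 4 ('e'): no match needed
  Position 5 ('c'): matches sub[3] = 'c'
  Position 6 ('e'): no match needed
  Position 7 ('e'): no match needed
  Position 8 ('b'): no match needed
All 4 characters matched => is a subsequence

1


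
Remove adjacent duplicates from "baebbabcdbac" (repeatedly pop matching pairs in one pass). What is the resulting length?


Input: baebbabcdbac
Stack-based adjacent duplicate removal:
  Read 'b': push. Stack: b
  Read 'a': push. Stack: ba
  Read 'e': push. Stack: bae
  Read 'b': push. Stack: baeb
  Read 'b': matches stack top 'b' => pop. Stack: bae
  Read 'a': push. Stack: baea
  Read 'b': push. Stack: baeab
  Read 'c': push. Stack: baeabc
  Read 'd': push. Stack: baeabcd
  Read 'b': push. Stack: baeabcdb
  Read 'a': push. Stack: baeabcdba
  Read 'c': push. Stack: baeabcdbac
Final stack: "baeabcdbac" (length 10)

10


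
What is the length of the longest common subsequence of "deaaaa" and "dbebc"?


LCS of "deaaaa" and "dbebc"
DP table:
           d    b    e    b    c
      0    0    0    0    0    0
  d   0    1    1    1    1    1
  e   0    1    1    2    2    2
  a   0    1    1    2    2    2
  a   0    1    1    2    2    2
  a   0    1    1    2    2    2
  a   0    1    1    2    2    2
LCS length = dp[6][5] = 2

2


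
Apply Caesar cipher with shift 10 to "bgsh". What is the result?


Caesar cipher: shift "bgsh" by 10
  'b' (pos 1) + 10 = pos 11 = 'l'
  'g' (pos 6) + 10 = pos 16 = 'q'
  's' (pos 18) + 10 = pos 2 = 'c'
  'h' (pos 7) + 10 = pos 17 = 'r'
Result: lqcr

lqcr


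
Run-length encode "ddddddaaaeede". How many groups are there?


Input: ddddddaaaeede
Scanning for consecutive runs:
  Group 1: 'd' x 6 (positions 0-5)
  Group 2: 'a' x 3 (positions 6-8)
  Group 3: 'e' x 2 (positions 9-10)
  Group 4: 'd' x 1 (positions 11-11)
  Group 5: 'e' x 1 (positions 12-12)
Total groups: 5

5


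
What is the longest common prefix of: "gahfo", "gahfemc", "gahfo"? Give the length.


Words: gahfo, gahfemc, gahfo
  Position 0: all 'g' => match
  Position 1: all 'a' => match
  Position 2: all 'h' => match
  Position 3: all 'f' => match
  Position 4: ('o', 'e', 'o') => mismatch, stop
LCP = "gahf" (length 4)

4


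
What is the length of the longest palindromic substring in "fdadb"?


Input: "fdadb"
Checking substrings for palindromes:
  [1:4] "dad" (len 3) => palindrome
Longest palindromic substring: "dad" with length 3

3


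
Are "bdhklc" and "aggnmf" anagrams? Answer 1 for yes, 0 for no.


Strings: "bdhklc", "aggnmf"
Sorted first:  bcdhkl
Sorted second: afggmn
Differ at position 0: 'b' vs 'a' => not anagrams

0


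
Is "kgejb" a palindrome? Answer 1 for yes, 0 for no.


Input: kgejb
Reversed: bjegk
  Compare pos 0 ('k') with pos 4 ('b'): MISMATCH
  Compare pos 1 ('g') with pos 3 ('j'): MISMATCH
Result: not a palindrome

0


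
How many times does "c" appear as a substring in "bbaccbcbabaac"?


Searching for "c" in "bbaccbcbabaac"
Scanning each position:
  Position 0: "b" => no
  Position 1: "b" => no
  Position 2: "a" => no
  Position 3: "c" => MATCH
  Position 4: "c" => MATCH
  Position 5: "b" => no
  Position 6: "c" => MATCH
  Position 7: "b" => no
  Position 8: "a" => no
  Position 9: "b" => no
  Position 10: "a" => no
  Position 11: "a" => no
  Position 12: "c" => MATCH
Total occurrences: 4

4


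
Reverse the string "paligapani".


Input: paligapani
Reading characters right to left:
  Position 9: 'i'
  Position 8: 'n'
  Position 7: 'a'
  Position 6: 'p'
  Position 5: 'a'
  Position 4: 'g'
  Position 3: 'i'
  Position 2: 'l'
  Position 1: 'a'
  Position 0: 'p'
Reversed: inapagilap

inapagilap


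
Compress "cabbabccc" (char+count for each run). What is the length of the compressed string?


Input: cabbabccc
Runs:
  'c' x 1 => "c1"
  'a' x 1 => "a1"
  'b' x 2 => "b2"
  'a' x 1 => "a1"
  'b' x 1 => "b1"
  'c' x 3 => "c3"
Compressed: "c1a1b2a1b1c3"
Compressed length: 12

12


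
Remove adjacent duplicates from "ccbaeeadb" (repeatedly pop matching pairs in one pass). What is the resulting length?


Input: ccbaeeadb
Stack-based adjacent duplicate removal:
  Read 'c': push. Stack: c
  Read 'c': matches stack top 'c' => pop. Stack: (empty)
  Read 'b': push. Stack: b
  Read 'a': push. Stack: ba
  Read 'e': push. Stack: bae
  Read 'e': matches stack top 'e' => pop. Stack: ba
  Read 'a': matches stack top 'a' => pop. Stack: b
  Read 'd': push. Stack: bd
  Read 'b': push. Stack: bdb
Final stack: "bdb" (length 3)

3


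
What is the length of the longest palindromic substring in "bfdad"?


Input: "bfdad"
Checking substrings for palindromes:
  [2:5] "dad" (len 3) => palindrome
Longest palindromic substring: "dad" with length 3

3


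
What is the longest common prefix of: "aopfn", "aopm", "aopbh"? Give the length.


Words: aopfn, aopm, aopbh
  Position 0: all 'a' => match
  Position 1: all 'o' => match
  Position 2: all 'p' => match
  Position 3: ('f', 'm', 'b') => mismatch, stop
LCP = "aop" (length 3)

3


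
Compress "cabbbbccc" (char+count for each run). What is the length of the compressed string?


Input: cabbbbccc
Runs:
  'c' x 1 => "c1"
  'a' x 1 => "a1"
  'b' x 4 => "b4"
  'c' x 3 => "c3"
Compressed: "c1a1b4c3"
Compressed length: 8

8


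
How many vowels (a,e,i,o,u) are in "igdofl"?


Input: igdofl
Checking each character:
  'i' at position 0: vowel (running total: 1)
  'g' at position 1: consonant
  'd' at position 2: consonant
  'o' at position 3: vowel (running total: 2)
  'f' at position 4: consonant
  'l' at position 5: consonant
Total vowels: 2

2


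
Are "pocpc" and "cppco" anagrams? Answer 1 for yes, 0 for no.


Strings: "pocpc", "cppco"
Sorted first:  ccopp
Sorted second: ccopp
Sorted forms match => anagrams

1


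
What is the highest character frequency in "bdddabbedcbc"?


Input: bdddabbedcbc
Character counts:
  'a': 1
  'b': 4
  'c': 2
  'd': 4
  'e': 1
Maximum frequency: 4

4


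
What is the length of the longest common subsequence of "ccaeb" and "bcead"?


LCS of "ccaeb" and "bcead"
DP table:
           b    c    e    a    d
      0    0    0    0    0    0
  c   0    0    1    1    1    1
  c   0    0    1    1    1    1
  a   0    0    1    1    2    2
  e   0    0    1    2    2    2
  b   0    1    1    2    2    2
LCS length = dp[5][5] = 2

2


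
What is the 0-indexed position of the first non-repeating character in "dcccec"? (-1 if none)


Input: dcccec
Character frequencies:
  'c': 4
  'd': 1
  'e': 1
Scanning left to right for freq == 1:
  Position 0 ('d'): unique! => answer = 0

0


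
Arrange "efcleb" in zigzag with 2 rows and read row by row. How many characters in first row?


Zigzag "efcleb" into 2 rows:
Placing characters:
  'e' => row 0
  'f' => row 1
  'c' => row 0
  'l' => row 1
  'e' => row 0
  'b' => row 1
Rows:
  Row 0: "ece"
  Row 1: "flb"
First row length: 3

3


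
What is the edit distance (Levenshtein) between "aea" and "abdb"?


Computing edit distance: "aea" -> "abdb"
DP table:
           a    b    d    b
      0    1    2    3    4
  a   1    0    1    2    3
  e   2    1    1    2    3
  a   3    2    2    2    3
Edit distance = dp[3][4] = 3

3


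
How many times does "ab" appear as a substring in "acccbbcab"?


Searching for "ab" in "acccbbcab"
Scanning each position:
  Position 0: "ac" => no
  Position 1: "cc" => no
  Position 2: "cc" => no
  Position 3: "cb" => no
  Position 4: "bb" => no
  Position 5: "bc" => no
  Position 6: "ca" => no
  Position 7: "ab" => MATCH
Total occurrences: 1

1


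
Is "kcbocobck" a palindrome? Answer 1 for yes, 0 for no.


Input: kcbocobck
Reversed: kcbocobck
  Compare pos 0 ('k') with pos 8 ('k'): match
  Compare pos 1 ('c') with pos 7 ('c'): match
  Compare pos 2 ('b') with pos 6 ('b'): match
  Compare pos 3 ('o') with pos 5 ('o'): match
Result: palindrome

1


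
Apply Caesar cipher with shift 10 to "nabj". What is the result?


Caesar cipher: shift "nabj" by 10
  'n' (pos 13) + 10 = pos 23 = 'x'
  'a' (pos 0) + 10 = pos 10 = 'k'
  'b' (pos 1) + 10 = pos 11 = 'l'
  'j' (pos 9) + 10 = pos 19 = 't'
Result: xklt

xklt


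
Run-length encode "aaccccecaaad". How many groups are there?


Input: aaccccecaaad
Scanning for consecutive runs:
  Group 1: 'a' x 2 (positions 0-1)
  Group 2: 'c' x 4 (positions 2-5)
  Group 3: 'e' x 1 (positions 6-6)
  Group 4: 'c' x 1 (positions 7-7)
  Group 5: 'a' x 3 (positions 8-10)
  Group 6: 'd' x 1 (positions 11-11)
Total groups: 6

6


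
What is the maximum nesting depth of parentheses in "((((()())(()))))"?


Input: "((((()())(()))))"
Tracking depth:
  Position 0 '(': depth becomes 1
  Position 1 '(': depth becomes 2
  Position 2 '(': depth becomes 3
  Position 3 '(': depth becomes 4
  Position 4 '(': depth becomes 5
  Position 5 ')': depth becomes 4
  Position 6 '(': depth becomes 5
  Position 7 ')': depth becomes 4
  Position 8 ')': depth becomes 3
  Position 9 '(': depth becomes 4
  Position 10 '(': depth becomes 5
  Position 11 ')': depth becomes 4
  Position 12 ')': depth becomes 3
  Position 13 ')': depth becomes 2
  Position 14 ')': depth becomes 1
  Position 15 ')': depth becomes 0
Maximum depth reached: 5

5


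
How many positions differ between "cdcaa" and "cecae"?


Comparing "cdcaa" and "cecae" position by position:
  Position 0: 'c' vs 'c' => same
  Position 1: 'd' vs 'e' => DIFFER
  Position 2: 'c' vs 'c' => same
  Position 3: 'a' vs 'a' => same
  Position 4: 'a' vs 'e' => DIFFER
Positions that differ: 2

2


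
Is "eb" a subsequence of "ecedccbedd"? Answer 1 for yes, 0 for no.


Check if "eb" is a subsequence of "ecedccbedd"
Greedy scan:
  Position 0 ('e'): matches sub[0] = 'e'
  Position 1 ('c'): no match needed
  Position 2 ('e'): no match needed
  Position 3 ('d'): no match needed
  Position 4 ('c'): no match needed
  Position 5 ('c'): no match needed
  Position 6 ('b'): matches sub[1] = 'b'
  Position 7 ('e'): no match needed
  Position 8 ('d'): no match needed
  Position 9 ('d'): no match needed
All 2 characters matched => is a subsequence

1


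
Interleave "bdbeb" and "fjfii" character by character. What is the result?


Interleaving "bdbeb" and "fjfii":
  Position 0: 'b' from first, 'f' from second => "bf"
  Position 1: 'd' from first, 'j' from second => "dj"
  Position 2: 'b' from first, 'f' from second => "bf"
  Position 3: 'e' from first, 'i' from second => "ei"
  Position 4: 'b' from first, 'i' from second => "bi"
Result: bfdjbfeibi

bfdjbfeibi


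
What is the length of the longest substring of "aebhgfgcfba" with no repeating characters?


Input: "aebhgfgcfba"
Sliding window (track last position of each char):
  Position 0 ('a'): window [0,0] length 1 -- new best
  Position 1 ('e'): window [0,1] length 2 -- new best
  Position 2 ('b'): window [0,2] length 3 -- new best
  Position 3 ('h'): window [0,3] length 4 -- new best
  Position 4 ('g'): window [0,4] length 5 -- new best
  Position 5 ('f'): window [0,5] length 6 -- new best
  Position 6 ('g'): repeat (last at 4), move window start to 5
  Position 6 ('g'): window [5,6] length 2
  Position 7 ('c'): window [5,7] length 3
  Position 8 ('f'): repeat (last at 5), move window start to 6
  Position 8 ('f'): window [6,8] length 3
  Position 9 ('b'): window [6,9] length 4
  Position 10 ('a'): window [6,10] length 5
Longest substring with no repeats: "aebhgf" with length 6

6


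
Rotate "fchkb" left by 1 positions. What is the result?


Input: "fchkb", rotate left by 1
First 1 characters: "f"
Remaining characters: "chkb"
Concatenate remaining + first: "chkb" + "f" = "chkbf"

chkbf


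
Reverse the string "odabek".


Input: odabek
Reading characters right to left:
  Position 5: 'k'
  Position 4: 'e'
  Position 3: 'b'
  Position 2: 'a'
  Position 1: 'd'
  Position 0: 'o'
Reversed: kebado

kebado


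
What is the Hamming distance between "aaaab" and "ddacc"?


Comparing "aaaab" and "ddacc" position by position:
  Position 0: 'a' vs 'd' => differ
  Position 1: 'a' vs 'd' => differ
  Position 2: 'a' vs 'a' => same
  Position 3: 'a' vs 'c' => differ
  Position 4: 'b' vs 'c' => differ
Total differences (Hamming distance): 4

4


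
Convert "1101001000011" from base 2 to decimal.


Input: "1101001000011" in base 2
Positional expansion:
  Digit '1' (value 1) x 2^12 = 4096
  Digit '1' (value 1) x 2^11 = 2048
  Digit '0' (value 0) x 2^10 = 0
  Digit '1' (value 1) x 2^9 = 512
  Digit '0' (value 0) x 2^8 = 0
  Digit '0' (value 0) x 2^7 = 0
  Digit '1' (value 1) x 2^6 = 64
  Digit '0' (value 0) x 2^5 = 0
  Digit '0' (value 0) x 2^4 = 0
  Digit '0' (value 0) x 2^3 = 0
  Digit '0' (value 0) x 2^2 = 0
  Digit '1' (value 1) x 2^1 = 2
  Digit '1' (value 1) x 2^0 = 1
Sum = 6723

6723


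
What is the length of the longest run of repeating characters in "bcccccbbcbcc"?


Input: "bcccccbbcbcc"
Scanning for longest run:
  Position 1 ('c'): new char, reset run to 1
  Position 2 ('c'): continues run of 'c', length=2
  Position 3 ('c'): continues run of 'c', length=3
  Position 4 ('c'): continues run of 'c', length=4
  Position 5 ('c'): continues run of 'c', length=5
  Position 6 ('b'): new char, reset run to 1
  Position 7 ('b'): continues run of 'b', length=2
  Position 8 ('c'): new char, reset run to 1
  Position 9 ('b'): new char, reset run to 1
  Position 10 ('c'): new char, reset run to 1
  Position 11 ('c'): continues run of 'c', length=2
Longest run: 'c' with length 5

5


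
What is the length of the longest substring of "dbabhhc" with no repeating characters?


Input: "dbabhhc"
Sliding window (track last position of each char):
  Position 0 ('d'): window [0,0] length 1 -- new best
  Position 1 ('b'): window [0,1] length 2 -- new best
  Position 2 ('a'): window [0,2] length 3 -- new best
  Position 3 ('b'): repeat (last at 1), move window start to 2
  Position 3 ('b'): window [2,3] length 2
  Position 4 ('h'): window [2,4] length 3
  Position 5 ('h'): repeat (last at 4), move window start to 5
  Position 5 ('h'): window [5,5] length 1
  Position 6 ('c'): window [5,6] length 2
Longest substring with no repeats: "dba" with length 3

3


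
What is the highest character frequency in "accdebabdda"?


Input: accdebabdda
Character counts:
  'a': 3
  'b': 2
  'c': 2
  'd': 3
  'e': 1
Maximum frequency: 3

3


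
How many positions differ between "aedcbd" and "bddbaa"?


Comparing "aedcbd" and "bddbaa" position by position:
  Position 0: 'a' vs 'b' => DIFFER
  Position 1: 'e' vs 'd' => DIFFER
  Position 2: 'd' vs 'd' => same
  Position 3: 'c' vs 'b' => DIFFER
  Position 4: 'b' vs 'a' => DIFFER
  Position 5: 'd' vs 'a' => DIFFER
Positions that differ: 5

5


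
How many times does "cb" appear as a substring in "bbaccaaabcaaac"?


Searching for "cb" in "bbaccaaabcaaac"
Scanning each position:
  Position 0: "bb" => no
  Position 1: "ba" => no
  Position 2: "ac" => no
  Position 3: "cc" => no
  Position 4: "ca" => no
  Position 5: "aa" => no
  Position 6: "aa" => no
  Position 7: "ab" => no
  Position 8: "bc" => no
  Position 9: "ca" => no
  Position 10: "aa" => no
  Position 11: "aa" => no
  Position 12: "ac" => no
Total occurrences: 0

0


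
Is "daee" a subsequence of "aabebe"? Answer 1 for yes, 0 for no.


Check if "daee" is a subsequence of "aabebe"
Greedy scan:
  Position 0 ('a'): no match needed
  Position 1 ('a'): no match needed
  Position 2 ('b'): no match needed
  Position 3 ('e'): no match needed
  Position 4 ('b'): no match needed
  Position 5 ('e'): no match needed
Only matched 0/4 characters => not a subsequence

0


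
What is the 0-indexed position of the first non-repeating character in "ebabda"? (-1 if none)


Input: ebabda
Character frequencies:
  'a': 2
  'b': 2
  'd': 1
  'e': 1
Scanning left to right for freq == 1:
  Position 0 ('e'): unique! => answer = 0

0


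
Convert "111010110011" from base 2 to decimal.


Input: "111010110011" in base 2
Positional expansion:
  Digit '1' (value 1) x 2^11 = 2048
  Digit '1' (value 1) x 2^10 = 1024
  Digit '1' (value 1) x 2^9 = 512
  Digit '0' (value 0) x 2^8 = 0
  Digit '1' (value 1) x 2^7 = 128
  Digit '0' (value 0) x 2^6 = 0
  Digit '1' (value 1) x 2^5 = 32
  Digit '1' (value 1) x 2^4 = 16
  Digit '0' (value 0) x 2^3 = 0
  Digit '0' (value 0) x 2^2 = 0
  Digit '1' (value 1) x 2^1 = 2
  Digit '1' (value 1) x 2^0 = 1
Sum = 3763

3763


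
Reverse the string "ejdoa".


Input: ejdoa
Reading characters right to left:
  Position 4: 'a'
  Position 3: 'o'
  Position 2: 'd'
  Position 1: 'j'
  Position 0: 'e'
Reversed: aodje

aodje


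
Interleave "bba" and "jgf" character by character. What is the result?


Interleaving "bba" and "jgf":
  Position 0: 'b' from first, 'j' from second => "bj"
  Position 1: 'b' from first, 'g' from second => "bg"
  Position 2: 'a' from first, 'f' from second => "af"
Result: bjbgaf

bjbgaf


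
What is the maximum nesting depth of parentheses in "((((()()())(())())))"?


Input: "((((()()())(())())))"
Tracking depth:
  Position 0 '(': depth becomes 1
  Position 1 '(': depth becomes 2
  Position 2 '(': depth becomes 3
  Position 3 '(': depth becomes 4
  Position 4 '(': depth becomes 5
  Position 5 ')': depth becomes 4
  Position 6 '(': depth becomes 5
  Position 7 ')': depth becomes 4
  Position 8 '(': depth becomes 5
  Position 9 ')': depth becomes 4
  Position 10 ')': depth becomes 3
  Position 11 '(': depth becomes 4
  Position 12 '(': depth becomes 5
  Position 13 ')': depth becomes 4
  Position 14 ')': depth becomes 3
  Position 15 '(': depth becomes 4
  Position 16 ')': depth becomes 3
  Position 17 ')': depth becomes 2
  Position 18 ')': depth becomes 1
  Position 19 ')': depth becomes 0
Maximum depth reached: 5

5
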